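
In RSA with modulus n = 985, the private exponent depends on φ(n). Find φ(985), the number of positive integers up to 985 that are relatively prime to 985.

784

Factor: 985 = 5 · 197.
φ(985) = (5−1) · (197−1) = 4 · 196 = 784.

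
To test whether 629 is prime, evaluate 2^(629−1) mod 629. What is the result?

305

2^1 ≡ 2 (mod 629)
2^2 ≡ 2^2 = 4 ≡ 4 (mod 629)
2^4 ≡ 4^2 = 16 ≡ 16 (mod 629)
2^8 ≡ 16^2 = 256 ≡ 256 (mod 629)
2^16 ≡ 256^2 = 65536 ≡ 120 (mod 629)
2^32 ≡ 120^2 = 14400 ≡ 562 (mod 629)
2^64 ≡ 562^2 = 315844 ≡ 86 (mod 629)
2^128 ≡ 86^2 = 7396 ≡ 477 (mod 629)
2^256 ≡ 477^2 = 227529 ≡ 460 (mod 629)
2^512 ≡ 460^2 = 211600 ≡ 256 (mod 629)
628 = 512 + 64 + 32 + 16 + 4 in binary powers of 2.
So 2^628 ≡ 256 · 86 · 562 · 120 · 16 ≡ 305 (mod 629).
Since 305 ≠ 1, base 2 is a Fermat witness: 629 is composite.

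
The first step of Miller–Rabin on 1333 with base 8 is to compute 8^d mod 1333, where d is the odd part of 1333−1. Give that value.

1333 − 1 = 1332 = 2^2 · 333, so d = 333.
8^1 ≡ 8 (mod 1333)
8^2 ≡ 8^2 = 64 ≡ 64 (mod 1333)
8^4 ≡ 64^2 = 4096 ≡ 97 (mod 1333)
8^8 ≡ 97^2 = 9409 ≡ 78 (mod 1333)
8^16 ≡ 78^2 = 6084 ≡ 752 (mod 1333)
8^32 ≡ 752^2 = 565504 ≡ 312 (mod 1333)
8^64 ≡ 312^2 = 97344 ≡ 35 (mod 1333)
8^128 ≡ 35^2 = 1225 ≡ 1225 (mod 1333)
8^256 ≡ 1225^2 = 1500625 ≡ 1000 (mod 1333)
333 = 256 + 64 + 8 + 4 + 1 in binary powers of 2.
So 8^333 ≡ 1000 · 35 · 78 · 97 · 8 ≡ 419 (mod 1333).
Squaring chain: 419 → 938; never reaches −1, so base 8 is a Miller–Rabin witness that 1333 is composite.

419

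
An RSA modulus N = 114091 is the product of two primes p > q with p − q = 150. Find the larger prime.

421

Since p = q + 150, we have 114091 = q(q + 150), so q² + 150q − 114091 = 0.
Discriminant: 150² + 4·114091 = 22500 + 456364 = 478864; √478864 = 692.
q = (−150 + 692)/2 = 271, and p = q + 150 = 421.
Check: 271 · 421 = 114091.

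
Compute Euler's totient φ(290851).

261120

Factor: 290851 = 11 · 137 · 193.
φ(290851) = (11−1) · (137−1) · (193−1) = 10 · 136 · 192 = 261120.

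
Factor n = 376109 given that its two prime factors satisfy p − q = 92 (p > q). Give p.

661

Since p = q + 92, we have 376109 = q(q + 92), so q² + 92q − 376109 = 0.
Discriminant: 92² + 4·376109 = 8464 + 1504436 = 1512900; √1512900 = 1230.
q = (−92 + 1230)/2 = 569, and p = q + 92 = 661.
Check: 569 · 661 = 376109.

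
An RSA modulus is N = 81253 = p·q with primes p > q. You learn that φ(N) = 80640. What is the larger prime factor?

φ(n) = (p−1)(q−1) = n − (p+q) + 1, so p + q = 81253 − 80640 + 1 = 614.
p and q are the roots of t² − 614t + 81253 = 0.
Discriminant: 614² − 4·81253 = 376996 − 325012 = 51984; √51984 = 228.
q = (614 − 228)/2 = 193, p = (614 + 228)/2 = 421.
Check: 193 · 421 = 81253.

421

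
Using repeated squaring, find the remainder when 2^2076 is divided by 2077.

963

2^1 ≡ 2 (mod 2077)
2^2 ≡ 2^2 = 4 ≡ 4 (mod 2077)
2^4 ≡ 4^2 = 16 ≡ 16 (mod 2077)
2^8 ≡ 16^2 = 256 ≡ 256 (mod 2077)
2^16 ≡ 256^2 = 65536 ≡ 1149 (mod 2077)
2^32 ≡ 1149^2 = 1320201 ≡ 1306 (mod 2077)
2^64 ≡ 1306^2 = 1705636 ≡ 419 (mod 2077)
2^128 ≡ 419^2 = 175561 ≡ 1093 (mod 2077)
2^256 ≡ 1093^2 = 1194649 ≡ 374 (mod 2077)
2^512 ≡ 374^2 = 139876 ≡ 717 (mod 2077)
2^1024 ≡ 717^2 = 514089 ≡ 1070 (mod 2077)
2^2048 ≡ 1070^2 = 1144900 ≡ 473 (mod 2077)
2076 = 2048 + 16 + 8 + 4 in binary powers of 2.
So 2^2076 ≡ 473 · 1149 · 256 · 16 ≡ 963 (mod 2077).
Since 963 ≠ 1, base 2 is a Fermat witness: 2077 is composite.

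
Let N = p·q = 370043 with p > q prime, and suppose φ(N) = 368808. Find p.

φ(n) = (p−1)(q−1) = n − (p+q) + 1, so p + q = 370043 − 368808 + 1 = 1236.
p and q are the roots of t² − 1236t + 370043 = 0.
Discriminant: 1236² − 4·370043 = 1527696 − 1480172 = 47524; √47524 = 218.
q = (1236 − 218)/2 = 509, p = (1236 + 218)/2 = 727.
Check: 509 · 727 = 370043.

727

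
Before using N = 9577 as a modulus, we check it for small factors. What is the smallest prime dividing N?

61

9577 is odd.
Digit sum 28, not divisible by 3.
Ends in 7: not divisible by 5.
7: 9577 = 7·1368 + 1
11: 9577 = 11·870 + 7
13: 9577 = 13·736 + 9
17: 9577 = 17·563 + 6
19: 9577 = 19·504 + 1
23: 9577 = 23·416 + 9
29: 9577 = 29·330 + 7
31: 9577 = 31·308 + 29
37: 9577 = 37·258 + 31
41: 9577 = 41·233 + 24
43: 9577 = 43·222 + 31
47: 9577 = 47·203 + 36
53: 9577 = 53·180 + 37
59: 9577 = 59·162 + 19
61: 9577 = 61·157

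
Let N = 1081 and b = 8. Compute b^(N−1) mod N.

570

8^1 ≡ 8 (mod 1081)
8^2 ≡ 8^2 = 64 ≡ 64 (mod 1081)
8^4 ≡ 64^2 = 4096 ≡ 853 (mod 1081)
8^8 ≡ 853^2 = 727609 ≡ 96 (mod 1081)
8^16 ≡ 96^2 = 9216 ≡ 568 (mod 1081)
8^32 ≡ 568^2 = 322624 ≡ 486 (mod 1081)
8^64 ≡ 486^2 = 236196 ≡ 538 (mod 1081)
8^128 ≡ 538^2 = 289444 ≡ 817 (mod 1081)
8^256 ≡ 817^2 = 667489 ≡ 512 (mod 1081)
8^512 ≡ 512^2 = 262144 ≡ 542 (mod 1081)
8^1024 ≡ 542^2 = 293764 ≡ 813 (mod 1081)
1080 = 1024 + 32 + 16 + 8 in binary powers of 2.
So 8^1080 ≡ 813 · 486 · 568 · 96 ≡ 570 (mod 1081).
Since 570 ≠ 1, base 8 is a Fermat witness: 1081 is composite.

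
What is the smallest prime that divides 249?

3

249 is odd.
Digit sum 15, divisible by 3.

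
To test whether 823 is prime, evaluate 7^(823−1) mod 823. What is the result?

7^1 ≡ 7 (mod 823)
7^2 ≡ 7^2 = 49 ≡ 49 (mod 823)
7^4 ≡ 49^2 = 2401 ≡ 755 (mod 823)
7^8 ≡ 755^2 = 570025 ≡ 509 (mod 823)
7^16 ≡ 509^2 = 259081 ≡ 659 (mod 823)
7^32 ≡ 659^2 = 434281 ≡ 560 (mod 823)
7^64 ≡ 560^2 = 313600 ≡ 37 (mod 823)
7^128 ≡ 37^2 = 1369 ≡ 546 (mod 823)
7^256 ≡ 546^2 = 298116 ≡ 190 (mod 823)
7^512 ≡ 190^2 = 36100 ≡ 711 (mod 823)
822 = 512 + 256 + 32 + 16 + 4 + 2 in binary powers of 2.
So 7^822 ≡ 711 · 190 · 560 · 659 · 755 · 49 ≡ 1 (mod 823).
Since the result is 1, base 7 gives no evidence that 823 is composite.

1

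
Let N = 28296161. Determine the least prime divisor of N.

97

28296161 is odd.
Digit sum 35, not divisible by 3.
Ends in 1: not divisible by 5.
7: 28296161 = 7·4042308 + 5
11: 28296161 = 11·2572378 + 3
13: 28296161 = 13·2176627 + 10
17: 28296161 = 17·1664480 + 1
19: 28296161 = 19·1489271 + 12
23: 28296161 = 23·1230267 + 20
29: 28296161 = 29·975729 + 20
31: 28296161 = 31·912779 + 12
37: 28296161 = 37·764761 + 4
41: 28296161 = 41·690150 + 11
43: 28296161 = 43·658050 + 11
47: 28296161 = 47·602045 + 46
53: 28296161 = 53·533889 + 44
59: 28296161 = 59·479595 + 56
61: 28296161 = 61·463871 + 30
67: 28296161 = 67·422330 + 51
71: 28296161 = 71·398537 + 34
73: 28296161 = 73·387618 + 47
79: 28296161 = 79·358179 + 20
83: 28296161 = 83·340917 + 50
89: 28296161 = 89·317934 + 35
97: 28296161 = 97·291713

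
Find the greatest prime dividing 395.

395 = 5 · 79
79 is prime.
So 395 = 5 · 79; the largest prime factor is 79.

79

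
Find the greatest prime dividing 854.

854 = 2 · 427
427 = 7 · 61
61 is prime.
So 854 = 2 · 7 · 61; the largest prime factor is 61.

61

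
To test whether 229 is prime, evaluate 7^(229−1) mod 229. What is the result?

1

7^1 ≡ 7 (mod 229)
7^2 ≡ 7^2 = 49 ≡ 49 (mod 229)
7^4 ≡ 49^2 = 2401 ≡ 111 (mod 229)
7^8 ≡ 111^2 = 12321 ≡ 184 (mod 229)
7^16 ≡ 184^2 = 33856 ≡ 193 (mod 229)
7^32 ≡ 193^2 = 37249 ≡ 151 (mod 229)
7^64 ≡ 151^2 = 22801 ≡ 130 (mod 229)
7^128 ≡ 130^2 = 16900 ≡ 183 (mod 229)
228 = 128 + 64 + 32 + 4 in binary powers of 2.
So 7^228 ≡ 183 · 130 · 151 · 111 ≡ 1 (mod 229).
Since the result is 1, base 7 gives no evidence that 229 is composite.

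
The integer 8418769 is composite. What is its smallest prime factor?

8418769 is odd.
Digit sum 43, not divisible by 3.
Ends in 9: not divisible by 5.
7: 8418769 = 7·1202681 + 2
11: 8418769 = 11·765342 + 7
13: 8418769 = 13·647597 + 8
17: 8418769 = 17·495221 + 12
19: 8418769 = 19·443093 + 2
23: 8418769 = 23·366033 + 10
29: 8418769 = 29·290302 + 11
31: 8418769 = 31·271573 + 6
37: 8418769 = 37·227534 + 11
41: 8418769 = 41·205335 + 34
43: 8418769 = 43·195785 + 14
47: 8418769 = 47·179122 + 35
53: 8418769 = 53·158844 + 37
59: 8418769 = 59·142691

59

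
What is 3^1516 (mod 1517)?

3^1 ≡ 3 (mod 1517)
3^2 ≡ 3^2 = 9 ≡ 9 (mod 1517)
3^4 ≡ 9^2 = 81 ≡ 81 (mod 1517)
3^8 ≡ 81^2 = 6561 ≡ 493 (mod 1517)
3^16 ≡ 493^2 = 243049 ≡ 329 (mod 1517)
3^32 ≡ 329^2 = 108241 ≡ 534 (mod 1517)
3^64 ≡ 534^2 = 285156 ≡ 1477 (mod 1517)
3^128 ≡ 1477^2 = 2181529 ≡ 83 (mod 1517)
3^256 ≡ 83^2 = 6889 ≡ 821 (mod 1517)
3^512 ≡ 821^2 = 674041 ≡ 493 (mod 1517)
3^1024 ≡ 493^2 = 243049 ≡ 329 (mod 1517)
1516 = 1024 + 256 + 128 + 64 + 32 + 8 + 4 in binary powers of 2.
So 3^1516 ≡ 329 · 821 · 83 · 1477 · 534 · 493 · 81 ≡ 81 (mod 1517).
Since 81 ≠ 1, base 3 is a Fermat witness: 1517 is composite.

81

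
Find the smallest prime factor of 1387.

1387 is odd.
Digit sum 19, not divisible by 3.
Ends in 7: not divisible by 5.
7: 1387 = 7·198 + 1
11: 1387 = 11·126 + 1
13: 1387 = 13·106 + 9
17: 1387 = 17·81 + 10
19: 1387 = 19·73

19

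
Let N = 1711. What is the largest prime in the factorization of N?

1711 = 29 · 59
59 is prime.
So 1711 = 29 · 59; the largest prime factor is 59.

59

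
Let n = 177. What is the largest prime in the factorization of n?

59

177 = 3 · 59
59 is prime.
So 177 = 3 · 59; the largest prime factor is 59.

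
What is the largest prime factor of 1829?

1829 = 31 · 59
59 is prime.
So 1829 = 31 · 59; the largest prime factor is 59.

59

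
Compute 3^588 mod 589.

562

3^1 ≡ 3 (mod 589)
3^2 ≡ 3^2 = 9 ≡ 9 (mod 589)
3^4 ≡ 9^2 = 81 ≡ 81 (mod 589)
3^8 ≡ 81^2 = 6561 ≡ 82 (mod 589)
3^16 ≡ 82^2 = 6724 ≡ 245 (mod 589)
3^32 ≡ 245^2 = 60025 ≡ 536 (mod 589)
3^64 ≡ 536^2 = 287296 ≡ 453 (mod 589)
3^128 ≡ 453^2 = 205209 ≡ 237 (mod 589)
3^256 ≡ 237^2 = 56169 ≡ 214 (mod 589)
3^512 ≡ 214^2 = 45796 ≡ 443 (mod 589)
588 = 512 + 64 + 8 + 4 in binary powers of 2.
So 3^588 ≡ 443 · 453 · 82 · 81 ≡ 562 (mod 589).
Since 562 ≠ 1, base 3 is a Fermat witness: 589 is composite.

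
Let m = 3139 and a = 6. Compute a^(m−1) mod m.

6^1 ≡ 6 (mod 3139)
6^2 ≡ 6^2 = 36 ≡ 36 (mod 3139)
6^4 ≡ 36^2 = 1296 ≡ 1296 (mod 3139)
6^8 ≡ 1296^2 = 1679616 ≡ 251 (mod 3139)
6^16 ≡ 251^2 = 63001 ≡ 221 (mod 3139)
6^32 ≡ 221^2 = 48841 ≡ 1756 (mod 3139)
6^64 ≡ 1756^2 = 3083536 ≡ 1038 (mod 3139)
6^128 ≡ 1038^2 = 1077444 ≡ 767 (mod 3139)
6^256 ≡ 767^2 = 588289 ≡ 1296 (mod 3139)
6^512 ≡ 1296^2 = 1679616 ≡ 251 (mod 3139)
6^1024 ≡ 251^2 = 63001 ≡ 221 (mod 3139)
6^2048 ≡ 221^2 = 48841 ≡ 1756 (mod 3139)
3138 = 2048 + 1024 + 64 + 2 in binary powers of 2.
So 6^3138 ≡ 1756 · 221 · 1038 · 36 ≡ 2710 (mod 3139).
Since 2710 ≠ 1, base 6 is a Fermat witness: 3139 is composite.

2710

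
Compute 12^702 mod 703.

12^1 ≡ 12 (mod 703)
12^2 ≡ 12^2 = 144 ≡ 144 (mod 703)
12^4 ≡ 144^2 = 20736 ≡ 349 (mod 703)
12^8 ≡ 349^2 = 121801 ≡ 182 (mod 703)
12^16 ≡ 182^2 = 33124 ≡ 83 (mod 703)
12^32 ≡ 83^2 = 6889 ≡ 562 (mod 703)
12^64 ≡ 562^2 = 315844 ≡ 197 (mod 703)
12^128 ≡ 197^2 = 38809 ≡ 144 (mod 703)
12^256 ≡ 144^2 = 20736 ≡ 349 (mod 703)
12^512 ≡ 349^2 = 121801 ≡ 182 (mod 703)
702 = 512 + 128 + 32 + 16 + 8 + 4 + 2 in binary powers of 2.
So 12^702 ≡ 182 · 144 · 562 · 83 · 182 · 349 · 144 ≡ 1 (mod 703).
Since the result is 1, base 12 gives no evidence that 703 is composite.

1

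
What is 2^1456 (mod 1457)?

1397

2^1 ≡ 2 (mod 1457)
2^2 ≡ 2^2 = 4 ≡ 4 (mod 1457)
2^4 ≡ 4^2 = 16 ≡ 16 (mod 1457)
2^8 ≡ 16^2 = 256 ≡ 256 (mod 1457)
2^16 ≡ 256^2 = 65536 ≡ 1428 (mod 1457)
2^32 ≡ 1428^2 = 2039184 ≡ 841 (mod 1457)
2^64 ≡ 841^2 = 707281 ≡ 636 (mod 1457)
2^128 ≡ 636^2 = 404496 ≡ 907 (mod 1457)
2^256 ≡ 907^2 = 822649 ≡ 901 (mod 1457)
2^512 ≡ 901^2 = 811801 ≡ 252 (mod 1457)
2^1024 ≡ 252^2 = 63504 ≡ 853 (mod 1457)
1456 = 1024 + 256 + 128 + 32 + 16 in binary powers of 2.
So 2^1456 ≡ 853 · 901 · 907 · 841 · 1428 ≡ 1397 (mod 1457).
Since 1397 ≠ 1, base 2 is a Fermat witness: 1457 is composite.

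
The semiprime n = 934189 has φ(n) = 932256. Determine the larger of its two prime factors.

997

φ(n) = (p−1)(q−1) = n − (p+q) + 1, so p + q = 934189 − 932256 + 1 = 1934.
p and q are the roots of t² − 1934t + 934189 = 0.
Discriminant: 1934² − 4·934189 = 3740356 − 3736756 = 3600; √3600 = 60.
q = (1934 − 60)/2 = 937, p = (1934 + 60)/2 = 997.
Check: 937 · 997 = 934189.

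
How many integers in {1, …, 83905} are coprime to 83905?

Factor: 83905 = 5 · 97 · 173.
φ(83905) = (5−1) · (97−1) · (173−1) = 4 · 96 · 172 = 66048.

66048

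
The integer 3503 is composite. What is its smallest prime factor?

31

3503 is odd.
Digit sum 11, not divisible by 3.
Ends in 3: not divisible by 5.
7: 3503 = 7·500 + 3
11: 3503 = 11·318 + 5
13: 3503 = 13·269 + 6
17: 3503 = 17·206 + 1
19: 3503 = 19·184 + 7
23: 3503 = 23·152 + 7
29: 3503 = 29·120 + 23
31: 3503 = 31·113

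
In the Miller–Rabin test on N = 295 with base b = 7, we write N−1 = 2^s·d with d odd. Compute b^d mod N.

295 − 1 = 294 = 2^1 · 147, so d = 147.
7^1 ≡ 7 (mod 295)
7^2 ≡ 7^2 = 49 ≡ 49 (mod 295)
7^4 ≡ 49^2 = 2401 ≡ 41 (mod 295)
7^8 ≡ 41^2 = 1681 ≡ 206 (mod 295)
7^16 ≡ 206^2 = 42436 ≡ 251 (mod 295)
7^32 ≡ 251^2 = 63001 ≡ 166 (mod 295)
7^64 ≡ 166^2 = 27556 ≡ 121 (mod 295)
7^128 ≡ 121^2 = 14641 ≡ 186 (mod 295)
147 = 128 + 16 + 2 + 1 in binary powers of 2.
So 7^147 ≡ 186 · 251 · 49 · 7 ≡ 108 (mod 295).
Squaring chain: 108; never reaches −1, so base 7 is a Miller–Rabin witness that 295 is composite.

108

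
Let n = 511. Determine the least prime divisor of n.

7

511 is odd.
Digit sum 7, not divisible by 3.
Ends in 1: not divisible by 5.
7: 511 = 7·73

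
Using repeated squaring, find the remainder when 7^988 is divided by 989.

7^1 ≡ 7 (mod 989)
7^2 ≡ 7^2 = 49 ≡ 49 (mod 989)
7^4 ≡ 49^2 = 2401 ≡ 423 (mod 989)
7^8 ≡ 423^2 = 178929 ≡ 909 (mod 989)
7^16 ≡ 909^2 = 826281 ≡ 466 (mod 989)
7^32 ≡ 466^2 = 217156 ≡ 565 (mod 989)
7^64 ≡ 565^2 = 319225 ≡ 767 (mod 989)
7^128 ≡ 767^2 = 588289 ≡ 823 (mod 989)
7^256 ≡ 823^2 = 677329 ≡ 853 (mod 989)
7^512 ≡ 853^2 = 727609 ≡ 694 (mod 989)
988 = 512 + 256 + 128 + 64 + 16 + 8 + 4 in binary powers of 2.
So 7^988 ≡ 694 · 853 · 823 · 767 · 466 · 909 · 423 ≡ 767 (mod 989).
Since 767 ≠ 1, base 7 is a Fermat witness: 989 is composite.

767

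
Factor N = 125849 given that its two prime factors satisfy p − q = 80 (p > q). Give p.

397

Since p = q + 80, we have 125849 = q(q + 80), so q² + 80q − 125849 = 0.
Discriminant: 80² + 4·125849 = 6400 + 503396 = 509796; √509796 = 714.
q = (−80 + 714)/2 = 317, and p = q + 80 = 397.
Check: 317 · 397 = 125849.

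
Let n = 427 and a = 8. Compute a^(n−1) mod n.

8^1 ≡ 8 (mod 427)
8^2 ≡ 8^2 = 64 ≡ 64 (mod 427)
8^4 ≡ 64^2 = 4096 ≡ 253 (mod 427)
8^8 ≡ 253^2 = 64009 ≡ 386 (mod 427)
8^16 ≡ 386^2 = 148996 ≡ 400 (mod 427)
8^32 ≡ 400^2 = 160000 ≡ 302 (mod 427)
8^64 ≡ 302^2 = 91204 ≡ 253 (mod 427)
8^128 ≡ 253^2 = 64009 ≡ 386 (mod 427)
8^256 ≡ 386^2 = 148996 ≡ 400 (mod 427)
426 = 256 + 128 + 32 + 8 + 2 in binary powers of 2.
So 8^426 ≡ 400 · 386 · 302 · 386 · 64 ≡ 393 (mod 427).
Since 393 ≠ 1, base 8 is a Fermat witness: 427 is composite.

393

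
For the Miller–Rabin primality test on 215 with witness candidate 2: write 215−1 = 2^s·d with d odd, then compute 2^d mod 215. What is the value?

168

215 − 1 = 214 = 2^1 · 107, so d = 107.
2^1 ≡ 2 (mod 215)
2^2 ≡ 2^2 = 4 ≡ 4 (mod 215)
2^4 ≡ 4^2 = 16 ≡ 16 (mod 215)
2^8 ≡ 16^2 = 256 ≡ 41 (mod 215)
2^16 ≡ 41^2 = 1681 ≡ 176 (mod 215)
2^32 ≡ 176^2 = 30976 ≡ 16 (mod 215)
2^64 ≡ 16^2 = 256 ≡ 41 (mod 215)
107 = 64 + 32 + 8 + 2 + 1 in binary powers of 2.
So 2^107 ≡ 41 · 16 · 41 · 4 · 2 ≡ 168 (mod 215).
Squaring chain: 168; never reaches −1, so base 2 is a Miller–Rabin witness that 215 is composite.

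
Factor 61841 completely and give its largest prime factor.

71

61841 = 13 · 4757
4757 = 67 · 71
71 is prime.
So 61841 = 13 · 67 · 71; the largest prime factor is 71.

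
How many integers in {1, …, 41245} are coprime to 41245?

Factor: 41245 = 5 · 73 · 113.
φ(41245) = (5−1) · (73−1) · (113−1) = 4 · 72 · 112 = 32256.

32256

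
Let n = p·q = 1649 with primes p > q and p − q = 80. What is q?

Since p = q + 80, we have 1649 = q(q + 80), so q² + 80q − 1649 = 0.
Discriminant: 80² + 4·1649 = 6400 + 6596 = 12996; √12996 = 114.
q = (−80 + 114)/2 = 17, and p = q + 80 = 97.
Check: 17 · 97 = 1649.

17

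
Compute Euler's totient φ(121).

110

Factor: 121 = 11^2.
φ(121) = 11^1·(11−1) = 110.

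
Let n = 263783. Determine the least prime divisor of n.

13

263783 is odd.
Digit sum 29, not divisible by 3.
Ends in 3: not divisible by 5.
7: 263783 = 7·37683 + 2
11: 263783 = 11·23980 + 3
13: 263783 = 13·20291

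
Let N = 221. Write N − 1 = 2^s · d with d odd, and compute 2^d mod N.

128

221 − 1 = 220 = 2^2 · 55, so d = 55.
2^1 ≡ 2 (mod 221)
2^2 ≡ 2^2 = 4 ≡ 4 (mod 221)
2^4 ≡ 4^2 = 16 ≡ 16 (mod 221)
2^8 ≡ 16^2 = 256 ≡ 35 (mod 221)
2^16 ≡ 35^2 = 1225 ≡ 120 (mod 221)
2^32 ≡ 120^2 = 14400 ≡ 35 (mod 221)
55 = 32 + 16 + 4 + 2 + 1 in binary powers of 2.
So 2^55 ≡ 35 · 120 · 16 · 4 · 2 ≡ 128 (mod 221).
Squaring chain: 128 → 30; never reaches −1, so base 2 is a Miller–Rabin witness that 221 is composite.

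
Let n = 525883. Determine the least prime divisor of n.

47

525883 is odd.
Digit sum 31, not divisible by 3.
Ends in 3: not divisible by 5.
7: 525883 = 7·75126 + 1
11: 525883 = 11·47807 + 6
13: 525883 = 13·40452 + 7
17: 525883 = 17·30934 + 5
19: 525883 = 19·27678 + 1
23: 525883 = 23·22864 + 11
29: 525883 = 29·18133 + 26
31: 525883 = 31·16963 + 30
37: 525883 = 37·14213 + 2
41: 525883 = 41·12826 + 17
43: 525883 = 43·12229 + 36
47: 525883 = 47·11189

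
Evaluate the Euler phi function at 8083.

Factor: 8083 = 59 · 137.
φ(8083) = (59−1) · (137−1) = 58 · 136 = 7888.

7888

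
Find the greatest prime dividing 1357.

59

1357 = 23 · 59
59 is prime.
So 1357 = 23 · 59; the largest prime factor is 59.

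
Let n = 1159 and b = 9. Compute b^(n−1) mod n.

9^1 ≡ 9 (mod 1159)
9^2 ≡ 9^2 = 81 ≡ 81 (mod 1159)
9^4 ≡ 81^2 = 6561 ≡ 766 (mod 1159)
9^8 ≡ 766^2 = 586756 ≡ 302 (mod 1159)
9^16 ≡ 302^2 = 91204 ≡ 802 (mod 1159)
9^32 ≡ 802^2 = 643204 ≡ 1118 (mod 1159)
9^64 ≡ 1118^2 = 1249924 ≡ 522 (mod 1159)
9^128 ≡ 522^2 = 272484 ≡ 119 (mod 1159)
9^256 ≡ 119^2 = 14161 ≡ 253 (mod 1159)
9^512 ≡ 253^2 = 64009 ≡ 264 (mod 1159)
9^1024 ≡ 264^2 = 69696 ≡ 156 (mod 1159)
1158 = 1024 + 128 + 4 + 2 in binary powers of 2.
So 9^1158 ≡ 156 · 119 · 766 · 81 ≡ 790 (mod 1159).
Since 790 ≠ 1, base 9 is a Fermat witness: 1159 is composite.

790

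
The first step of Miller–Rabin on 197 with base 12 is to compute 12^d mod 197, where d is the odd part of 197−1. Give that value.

14

197 − 1 = 196 = 2^2 · 49, so d = 49.
12^1 ≡ 12 (mod 197)
12^2 ≡ 12^2 = 144 ≡ 144 (mod 197)
12^4 ≡ 144^2 = 20736 ≡ 51 (mod 197)
12^8 ≡ 51^2 = 2601 ≡ 40 (mod 197)
12^16 ≡ 40^2 = 1600 ≡ 24 (mod 197)
12^32 ≡ 24^2 = 576 ≡ 182 (mod 197)
49 = 32 + 16 + 1 in binary powers of 2.
So 12^49 ≡ 182 · 24 · 12 ≡ 14 (mod 197).
Squaring chain: 14 → 196; reaches −1, so base 12 does not prove 197 composite.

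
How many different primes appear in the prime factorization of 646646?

6

646646 = 2 · 323323
323323 = 7 · 46189
46189 = 11 · 4199
4199 = 13 · 323
323 = 17 · 19
646646 = 2 · 7 · 11 · 13 · 17 · 19, which has 6 distinct prime factors.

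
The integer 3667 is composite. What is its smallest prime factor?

19

3667 is odd.
Digit sum 22, not divisible by 3.
Ends in 7: not divisible by 5.
7: 3667 = 7·523 + 6
11: 3667 = 11·333 + 4
13: 3667 = 13·282 + 1
17: 3667 = 17·215 + 12
19: 3667 = 19·193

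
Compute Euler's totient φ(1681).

Factor: 1681 = 41^2.
φ(1681) = 41^1·(41−1) = 1640.

1640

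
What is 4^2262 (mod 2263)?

1597

4^1 ≡ 4 (mod 2263)
4^2 ≡ 4^2 = 16 ≡ 16 (mod 2263)
4^4 ≡ 16^2 = 256 ≡ 256 (mod 2263)
4^8 ≡ 256^2 = 65536 ≡ 2172 (mod 2263)
4^16 ≡ 2172^2 = 4717584 ≡ 1492 (mod 2263)
4^32 ≡ 1492^2 = 2226064 ≡ 1535 (mod 2263)
4^64 ≡ 1535^2 = 2356225 ≡ 442 (mod 2263)
4^128 ≡ 442^2 = 195364 ≡ 746 (mod 2263)
4^256 ≡ 746^2 = 556516 ≡ 2081 (mod 2263)
4^512 ≡ 2081^2 = 4330561 ≡ 1442 (mod 2263)
4^1024 ≡ 1442^2 = 2079364 ≡ 1930 (mod 2263)
4^2048 ≡ 1930^2 = 3724900 ≡ 2 (mod 2263)
2262 = 2048 + 128 + 64 + 16 + 4 + 2 in binary powers of 2.
So 4^2262 ≡ 2 · 746 · 442 · 1492 · 256 · 16 ≡ 1597 (mod 2263).
Since 1597 ≠ 1, base 4 is a Fermat witness: 2263 is composite.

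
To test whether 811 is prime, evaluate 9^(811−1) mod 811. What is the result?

1

9^1 ≡ 9 (mod 811)
9^2 ≡ 9^2 = 81 ≡ 81 (mod 811)
9^4 ≡ 81^2 = 6561 ≡ 73 (mod 811)
9^8 ≡ 73^2 = 5329 ≡ 463 (mod 811)
9^16 ≡ 463^2 = 214369 ≡ 265 (mod 811)
9^32 ≡ 265^2 = 70225 ≡ 479 (mod 811)
9^64 ≡ 479^2 = 229441 ≡ 739 (mod 811)
9^128 ≡ 739^2 = 546121 ≡ 318 (mod 811)
9^256 ≡ 318^2 = 101124 ≡ 560 (mod 811)
9^512 ≡ 560^2 = 313600 ≡ 554 (mod 811)
810 = 512 + 256 + 32 + 8 + 2 in binary powers of 2.
So 9^810 ≡ 554 · 560 · 479 · 463 · 81 ≡ 1 (mod 811).
Since the result is 1, base 9 gives no evidence that 811 is composite.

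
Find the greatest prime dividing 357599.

59

357599 = 11 · 32509
32509 = 19 · 1711
1711 = 29 · 59
59 is prime.
So 357599 = 11 · 19 · 29 · 59; the largest prime factor is 59.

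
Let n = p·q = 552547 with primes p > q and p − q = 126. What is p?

Since p = q + 126, we have 552547 = q(q + 126), so q² + 126q − 552547 = 0.
Discriminant: 126² + 4·552547 = 15876 + 2210188 = 2226064; √2226064 = 1492.
q = (−126 + 1492)/2 = 683, and p = q + 126 = 809.
Check: 683 · 809 = 552547.

809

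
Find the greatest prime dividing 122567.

73

122567 = 23 · 5329
5329 = 73 · 73
73 = 73 · 1
So 122567 = 23 · 73^2; the largest prime factor is 73.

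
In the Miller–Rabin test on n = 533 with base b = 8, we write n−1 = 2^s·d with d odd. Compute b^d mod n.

533 − 1 = 532 = 2^2 · 133, so d = 133.
8^1 ≡ 8 (mod 533)
8^2 ≡ 8^2 = 64 ≡ 64 (mod 533)
8^4 ≡ 64^2 = 4096 ≡ 365 (mod 533)
8^8 ≡ 365^2 = 133225 ≡ 508 (mod 533)
8^16 ≡ 508^2 = 258064 ≡ 92 (mod 533)
8^32 ≡ 92^2 = 8464 ≡ 469 (mod 533)
8^64 ≡ 469^2 = 219961 ≡ 365 (mod 533)
8^128 ≡ 365^2 = 133225 ≡ 508 (mod 533)
133 = 128 + 4 + 1 in binary powers of 2.
So 8^133 ≡ 508 · 365 · 8 ≡ 21 (mod 533).
Squaring chain: 21 → 441; never reaches −1, so base 8 is a Miller–Rabin witness that 533 is composite.

21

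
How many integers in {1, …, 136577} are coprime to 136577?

Factor: 136577 = 7 · 109 · 179.
φ(136577) = (7−1) · (109−1) · (179−1) = 6 · 108 · 178 = 115344.

115344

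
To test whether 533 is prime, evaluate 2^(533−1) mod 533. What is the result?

406

2^1 ≡ 2 (mod 533)
2^2 ≡ 2^2 = 4 ≡ 4 (mod 533)
2^4 ≡ 4^2 = 16 ≡ 16 (mod 533)
2^8 ≡ 16^2 = 256 ≡ 256 (mod 533)
2^16 ≡ 256^2 = 65536 ≡ 510 (mod 533)
2^32 ≡ 510^2 = 260100 ≡ 529 (mod 533)
2^64 ≡ 529^2 = 279841 ≡ 16 (mod 533)
2^128 ≡ 16^2 = 256 ≡ 256 (mod 533)
2^256 ≡ 256^2 = 65536 ≡ 510 (mod 533)
2^512 ≡ 510^2 = 260100 ≡ 529 (mod 533)
532 = 512 + 16 + 4 in binary powers of 2.
So 2^532 ≡ 529 · 510 · 16 ≡ 406 (mod 533).
Since 406 ≠ 1, base 2 is a Fermat witness: 533 is composite.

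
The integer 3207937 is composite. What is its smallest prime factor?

37

3207937 is odd.
Digit sum 31, not divisible by 3.
Ends in 7: not divisible by 5.
7: 3207937 = 7·458276 + 5
11: 3207937 = 11·291630 + 7
13: 3207937 = 13·246764 + 5
17: 3207937 = 17·188702 + 3
19: 3207937 = 19·168838 + 15
23: 3207937 = 23·139475 + 12
29: 3207937 = 29·110618 + 15
31: 3207937 = 31·103481 + 26
37: 3207937 = 37·86701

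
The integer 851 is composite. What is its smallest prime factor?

851 is odd.
Digit sum 14, not divisible by 3.
Ends in 1: not divisible by 5.
7: 851 = 7·121 + 4
11: 851 = 11·77 + 4
13: 851 = 13·65 + 6
17: 851 = 17·50 + 1
19: 851 = 19·44 + 15
23: 851 = 23·37

23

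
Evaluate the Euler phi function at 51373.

42720

Factor: 51373 = 7 · 41 · 179.
φ(51373) = (7−1) · (41−1) · (179−1) = 6 · 40 · 178 = 42720.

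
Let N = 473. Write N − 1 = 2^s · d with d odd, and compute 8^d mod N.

469

473 − 1 = 472 = 2^3 · 59, so d = 59.
8^1 ≡ 8 (mod 473)
8^2 ≡ 8^2 = 64 ≡ 64 (mod 473)
8^4 ≡ 64^2 = 4096 ≡ 312 (mod 473)
8^8 ≡ 312^2 = 97344 ≡ 379 (mod 473)
8^16 ≡ 379^2 = 143641 ≡ 322 (mod 473)
8^32 ≡ 322^2 = 103684 ≡ 97 (mod 473)
59 = 32 + 16 + 8 + 2 + 1 in binary powers of 2.
So 8^59 ≡ 97 · 322 · 379 · 64 · 8 ≡ 469 (mod 473).
Squaring chain: 469 → 16 → 256; never reaches −1, so base 8 is a Miller–Rabin witness that 473 is composite.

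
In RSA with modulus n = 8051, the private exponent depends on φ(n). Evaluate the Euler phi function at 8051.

7872

Factor: 8051 = 83 · 97.
φ(8051) = (83−1) · (97−1) = 82 · 96 = 7872.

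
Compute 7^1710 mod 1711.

7^1 ≡ 7 (mod 1711)
7^2 ≡ 7^2 = 49 ≡ 49 (mod 1711)
7^4 ≡ 49^2 = 2401 ≡ 690 (mod 1711)
7^8 ≡ 690^2 = 476100 ≡ 442 (mod 1711)
7^16 ≡ 442^2 = 195364 ≡ 310 (mod 1711)
7^32 ≡ 310^2 = 96100 ≡ 284 (mod 1711)
7^64 ≡ 284^2 = 80656 ≡ 239 (mod 1711)
7^128 ≡ 239^2 = 57121 ≡ 658 (mod 1711)
7^256 ≡ 658^2 = 432964 ≡ 81 (mod 1711)
7^512 ≡ 81^2 = 6561 ≡ 1428 (mod 1711)
7^1024 ≡ 1428^2 = 2039184 ≡ 1383 (mod 1711)
1710 = 1024 + 512 + 128 + 32 + 8 + 4 + 2 in binary powers of 2.
So 7^1710 ≡ 1383 · 1428 · 658 · 284 · 442 · 690 · 49 ≡ 194 (mod 1711).
Since 194 ≠ 1, base 7 is a Fermat witness: 1711 is composite.

194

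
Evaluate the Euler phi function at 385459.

369600

Factor: 385459 = 61 · 71 · 89.
φ(385459) = (61−1) · (71−1) · (89−1) = 60 · 70 · 88 = 369600.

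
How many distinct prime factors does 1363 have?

2

1363 = 29 · 47
1363 = 29 · 47, which has 2 distinct prime factors.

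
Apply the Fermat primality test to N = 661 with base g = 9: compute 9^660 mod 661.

9^1 ≡ 9 (mod 661)
9^2 ≡ 9^2 = 81 ≡ 81 (mod 661)
9^4 ≡ 81^2 = 6561 ≡ 612 (mod 661)
9^8 ≡ 612^2 = 374544 ≡ 418 (mod 661)
9^16 ≡ 418^2 = 174724 ≡ 220 (mod 661)
9^32 ≡ 220^2 = 48400 ≡ 147 (mod 661)
9^64 ≡ 147^2 = 21609 ≡ 457 (mod 661)
9^128 ≡ 457^2 = 208849 ≡ 634 (mod 661)
9^256 ≡ 634^2 = 401956 ≡ 68 (mod 661)
9^512 ≡ 68^2 = 4624 ≡ 658 (mod 661)
660 = 512 + 128 + 16 + 4 in binary powers of 2.
So 9^660 ≡ 658 · 634 · 220 · 612 ≡ 1 (mod 661).
Since the result is 1, base 9 gives no evidence that 661 is composite.

1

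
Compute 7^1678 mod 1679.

441

7^1 ≡ 7 (mod 1679)
7^2 ≡ 7^2 = 49 ≡ 49 (mod 1679)
7^4 ≡ 49^2 = 2401 ≡ 722 (mod 1679)
7^8 ≡ 722^2 = 521284 ≡ 794 (mod 1679)
7^16 ≡ 794^2 = 630436 ≡ 811 (mod 1679)
7^32 ≡ 811^2 = 657721 ≡ 1232 (mod 1679)
7^64 ≡ 1232^2 = 1517824 ≡ 8 (mod 1679)
7^128 ≡ 8^2 = 64 ≡ 64 (mod 1679)
7^256 ≡ 64^2 = 4096 ≡ 738 (mod 1679)
7^512 ≡ 738^2 = 544644 ≡ 648 (mod 1679)
7^1024 ≡ 648^2 = 419904 ≡ 154 (mod 1679)
1678 = 1024 + 512 + 128 + 8 + 4 + 2 in binary powers of 2.
So 7^1678 ≡ 154 · 648 · 64 · 794 · 722 · 49 ≡ 441 (mod 1679).
Since 441 ≠ 1, base 7 is a Fermat witness: 1679 is composite.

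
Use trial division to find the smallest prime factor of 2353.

2353 is odd.
Digit sum 13, not divisible by 3.
Ends in 3: not divisible by 5.
7: 2353 = 7·336 + 1
11: 2353 = 11·213 + 10
13: 2353 = 13·181

13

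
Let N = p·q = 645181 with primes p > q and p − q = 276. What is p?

Since p = q + 276, we have 645181 = q(q + 276), so q² + 276q − 645181 = 0.
Discriminant: 276² + 4·645181 = 76176 + 2580724 = 2656900; √2656900 = 1630.
q = (−276 + 1630)/2 = 677, and p = q + 276 = 953.
Check: 677 · 953 = 645181.

953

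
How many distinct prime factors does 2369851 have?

2369851 = 11 · 215441
215441 = 17 · 12673
12673 = 19 · 667
667 = 23 · 29
2369851 = 11 · 17 · 19 · 23 · 29, which has 5 distinct prime factors.

5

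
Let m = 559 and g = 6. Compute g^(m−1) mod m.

6^1 ≡ 6 (mod 559)
6^2 ≡ 6^2 = 36 ≡ 36 (mod 559)
6^4 ≡ 36^2 = 1296 ≡ 178 (mod 559)
6^8 ≡ 178^2 = 31684 ≡ 380 (mod 559)
6^16 ≡ 380^2 = 144400 ≡ 178 (mod 559)
6^32 ≡ 178^2 = 31684 ≡ 380 (mod 559)
6^64 ≡ 380^2 = 144400 ≡ 178 (mod 559)
6^128 ≡ 178^2 = 31684 ≡ 380 (mod 559)
6^256 ≡ 380^2 = 144400 ≡ 178 (mod 559)
6^512 ≡ 178^2 = 31684 ≡ 380 (mod 559)
558 = 512 + 32 + 8 + 4 + 2 in binary powers of 2.
So 6^558 ≡ 380 · 380 · 380 · 178 · 36 ≡ 259 (mod 559).
Since 259 ≠ 1, base 6 is a Fermat witness: 559 is composite.

259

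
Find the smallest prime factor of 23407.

89

23407 is odd.
Digit sum 16, not divisible by 3.
Ends in 7: not divisible by 5.
7: 23407 = 7·3343 + 6
11: 23407 = 11·2127 + 10
13: 23407 = 13·1800 + 7
17: 23407 = 17·1376 + 15
19: 23407 = 19·1231 + 18
23: 23407 = 23·1017 + 16
29: 23407 = 29·807 + 4
31: 23407 = 31·755 + 2
37: 23407 = 37·632 + 23
41: 23407 = 41·570 + 37
43: 23407 = 43·544 + 15
47: 23407 = 47·498 + 1
53: 23407 = 53·441 + 34
59: 23407 = 59·396 + 43
61: 23407 = 61·383 + 44
67: 23407 = 67·349 + 24
71: 23407 = 71·329 + 48
73: 23407 = 73·320 + 47
79: 23407 = 79·296 + 23
83: 23407 = 83·282 + 1
89: 23407 = 89·263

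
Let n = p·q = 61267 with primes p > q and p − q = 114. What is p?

Since p = q + 114, we have 61267 = q(q + 114), so q² + 114q − 61267 = 0.
Discriminant: 114² + 4·61267 = 12996 + 245068 = 258064; √258064 = 508.
q = (−114 + 508)/2 = 197, and p = q + 114 = 311.
Check: 197 · 311 = 61267.

311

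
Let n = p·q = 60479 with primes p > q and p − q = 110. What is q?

Since p = q + 110, we have 60479 = q(q + 110), so q² + 110q − 60479 = 0.
Discriminant: 110² + 4·60479 = 12100 + 241916 = 254016; √254016 = 504.
q = (−110 + 504)/2 = 197, and p = q + 110 = 307.
Check: 197 · 307 = 60479.

197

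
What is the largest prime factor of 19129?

47

19129 = 11 · 1739
1739 = 37 · 47
47 is prime.
So 19129 = 11 · 37 · 47; the largest prime factor is 47.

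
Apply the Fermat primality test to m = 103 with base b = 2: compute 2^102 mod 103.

1

2^1 ≡ 2 (mod 103)
2^2 ≡ 2^2 = 4 ≡ 4 (mod 103)
2^4 ≡ 4^2 = 16 ≡ 16 (mod 103)
2^8 ≡ 16^2 = 256 ≡ 50 (mod 103)
2^16 ≡ 50^2 = 2500 ≡ 28 (mod 103)
2^32 ≡ 28^2 = 784 ≡ 63 (mod 103)
2^64 ≡ 63^2 = 3969 ≡ 55 (mod 103)
102 = 64 + 32 + 4 + 2 in binary powers of 2.
So 2^102 ≡ 55 · 63 · 16 · 4 ≡ 1 (mod 103).
Since the result is 1, base 2 gives no evidence that 103 is composite.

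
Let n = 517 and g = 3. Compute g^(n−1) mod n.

3^1 ≡ 3 (mod 517)
3^2 ≡ 3^2 = 9 ≡ 9 (mod 517)
3^4 ≡ 9^2 = 81 ≡ 81 (mod 517)
3^8 ≡ 81^2 = 6561 ≡ 357 (mod 517)
3^16 ≡ 357^2 = 127449 ≡ 267 (mod 517)
3^32 ≡ 267^2 = 71289 ≡ 460 (mod 517)
3^64 ≡ 460^2 = 211600 ≡ 147 (mod 517)
3^128 ≡ 147^2 = 21609 ≡ 412 (mod 517)
3^256 ≡ 412^2 = 169744 ≡ 168 (mod 517)
3^512 ≡ 168^2 = 28224 ≡ 306 (mod 517)
516 = 512 + 4 in binary powers of 2.
So 3^516 ≡ 306 · 81 ≡ 487 (mod 517).
Since 487 ≠ 1, base 3 is a Fermat witness: 517 is composite.

487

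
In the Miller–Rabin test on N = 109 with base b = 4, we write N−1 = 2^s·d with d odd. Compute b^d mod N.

109 − 1 = 108 = 2^2 · 27, so d = 27.
4^1 ≡ 4 (mod 109)
4^2 ≡ 4^2 = 16 ≡ 16 (mod 109)
4^4 ≡ 16^2 = 256 ≡ 38 (mod 109)
4^8 ≡ 38^2 = 1444 ≡ 27 (mod 109)
4^16 ≡ 27^2 = 729 ≡ 75 (mod 109)
27 = 16 + 8 + 2 + 1 in binary powers of 2.
So 4^27 ≡ 75 · 27 · 16 · 4 ≡ 108 (mod 109).
Since 4^d ≡ 108 (mod 109), base 4 does not prove 109 composite.

108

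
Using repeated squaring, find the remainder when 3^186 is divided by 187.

25

3^1 ≡ 3 (mod 187)
3^2 ≡ 3^2 = 9 ≡ 9 (mod 187)
3^4 ≡ 9^2 = 81 ≡ 81 (mod 187)
3^8 ≡ 81^2 = 6561 ≡ 16 (mod 187)
3^16 ≡ 16^2 = 256 ≡ 69 (mod 187)
3^32 ≡ 69^2 = 4761 ≡ 86 (mod 187)
3^64 ≡ 86^2 = 7396 ≡ 103 (mod 187)
3^128 ≡ 103^2 = 10609 ≡ 137 (mod 187)
186 = 128 + 32 + 16 + 8 + 2 in binary powers of 2.
So 3^186 ≡ 137 · 86 · 69 · 16 · 9 ≡ 25 (mod 187).
Since 25 ≠ 1, base 3 is a Fermat witness: 187 is composite.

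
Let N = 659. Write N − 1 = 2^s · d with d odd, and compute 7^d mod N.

659 − 1 = 658 = 2^1 · 329, so d = 329.
7^1 ≡ 7 (mod 659)
7^2 ≡ 7^2 = 49 ≡ 49 (mod 659)
7^4 ≡ 49^2 = 2401 ≡ 424 (mod 659)
7^8 ≡ 424^2 = 179776 ≡ 528 (mod 659)
7^16 ≡ 528^2 = 278784 ≡ 27 (mod 659)
7^32 ≡ 27^2 = 729 ≡ 70 (mod 659)
7^64 ≡ 70^2 = 4900 ≡ 287 (mod 659)
7^128 ≡ 287^2 = 82369 ≡ 653 (mod 659)
7^256 ≡ 653^2 = 426409 ≡ 36 (mod 659)
329 = 256 + 64 + 8 + 1 in binary powers of 2.
So 7^329 ≡ 36 · 287 · 528 · 7 ≡ 658 (mod 659).
Since 7^d ≡ 658 (mod 659), base 7 does not prove 659 composite.

658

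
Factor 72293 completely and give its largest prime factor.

72293 = 13 · 5561
5561 = 67 · 83
83 is prime.
So 72293 = 13 · 67 · 83; the largest prime factor is 83.

83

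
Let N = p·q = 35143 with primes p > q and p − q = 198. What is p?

311

Since p = q + 198, we have 35143 = q(q + 198), so q² + 198q − 35143 = 0.
Discriminant: 198² + 4·35143 = 39204 + 140572 = 179776; √179776 = 424.
q = (−198 + 424)/2 = 113, and p = q + 198 = 311.
Check: 113 · 311 = 35143.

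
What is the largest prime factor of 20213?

20213 = 17 · 1189
1189 = 29 · 41
41 is prime.
So 20213 = 17 · 29 · 41; the largest prime factor is 41.

41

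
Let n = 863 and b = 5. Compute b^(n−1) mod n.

1

5^1 ≡ 5 (mod 863)
5^2 ≡ 5^2 = 25 ≡ 25 (mod 863)
5^4 ≡ 25^2 = 625 ≡ 625 (mod 863)
5^8 ≡ 625^2 = 390625 ≡ 549 (mod 863)
5^16 ≡ 549^2 = 301401 ≡ 214 (mod 863)
5^32 ≡ 214^2 = 45796 ≡ 57 (mod 863)
5^64 ≡ 57^2 = 3249 ≡ 660 (mod 863)
5^128 ≡ 660^2 = 435600 ≡ 648 (mod 863)
5^256 ≡ 648^2 = 419904 ≡ 486 (mod 863)
5^512 ≡ 486^2 = 236196 ≡ 597 (mod 863)
862 = 512 + 256 + 64 + 16 + 8 + 4 + 2 in binary powers of 2.
So 5^862 ≡ 597 · 486 · 660 · 214 · 549 · 625 · 25 ≡ 1 (mod 863).
Since the result is 1, base 5 gives no evidence that 863 is composite.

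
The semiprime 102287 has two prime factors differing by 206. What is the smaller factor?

Since p = q + 206, we have 102287 = q(q + 206), so q² + 206q − 102287 = 0.
Discriminant: 206² + 4·102287 = 42436 + 409148 = 451584; √451584 = 672.
q = (−206 + 672)/2 = 233, and p = q + 206 = 439.
Check: 233 · 439 = 102287.

233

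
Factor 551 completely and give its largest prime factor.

551 = 19 · 29
29 is prime.
So 551 = 19 · 29; the largest prime factor is 29.

29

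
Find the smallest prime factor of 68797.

68797 is odd.
Digit sum 37, not divisible by 3.
Ends in 7: not divisible by 5.
7: 68797 = 7·9828 + 1
11: 68797 = 11·6254 + 3
13: 68797 = 13·5292 + 1
17: 68797 = 17·4046 + 15
19: 68797 = 19·3620 + 17
23: 68797 = 23·2991 + 4
29: 68797 = 29·2372 + 9
31: 68797 = 31·2219 + 8
37: 68797 = 37·1859 + 14
41: 68797 = 41·1677 + 40
43: 68797 = 43·1599 + 40
47: 68797 = 47·1463 + 36
53: 68797 = 53·1298 + 3
59: 68797 = 59·1166 + 3
61: 68797 = 61·1127 + 50
67: 68797 = 67·1026 + 55
71: 68797 = 71·968 + 69
73: 68797 = 73·942 + 31
79: 68797 = 79·870 + 67
83: 68797 = 83·828 + 73
89: 68797 = 89·773

89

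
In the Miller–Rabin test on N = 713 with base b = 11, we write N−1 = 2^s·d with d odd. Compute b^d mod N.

172

713 − 1 = 712 = 2^3 · 89, so d = 89.
11^1 ≡ 11 (mod 713)
11^2 ≡ 11^2 = 121 ≡ 121 (mod 713)
11^4 ≡ 121^2 = 14641 ≡ 381 (mod 713)
11^8 ≡ 381^2 = 145161 ≡ 422 (mod 713)
11^16 ≡ 422^2 = 178084 ≡ 547 (mod 713)
11^32 ≡ 547^2 = 299209 ≡ 462 (mod 713)
11^64 ≡ 462^2 = 213444 ≡ 257 (mod 713)
89 = 64 + 16 + 8 + 1 in binary powers of 2.
So 11^89 ≡ 257 · 547 · 422 · 11 ≡ 172 (mod 713).
Squaring chain: 172 → 351 → 565; never reaches −1, so base 11 is a Miller–Rabin witness that 713 is composite.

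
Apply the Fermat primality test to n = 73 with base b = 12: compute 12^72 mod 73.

12^1 ≡ 12 (mod 73)
12^2 ≡ 12^2 = 144 ≡ 71 (mod 73)
12^4 ≡ 71^2 = 5041 ≡ 4 (mod 73)
12^8 ≡ 4^2 = 16 ≡ 16 (mod 73)
12^16 ≡ 16^2 = 256 ≡ 37 (mod 73)
12^32 ≡ 37^2 = 1369 ≡ 55 (mod 73)
12^64 ≡ 55^2 = 3025 ≡ 32 (mod 73)
72 = 64 + 8 in binary powers of 2.
So 12^72 ≡ 32 · 16 ≡ 1 (mod 73).
Since the result is 1, base 12 gives no evidence that 73 is composite.

1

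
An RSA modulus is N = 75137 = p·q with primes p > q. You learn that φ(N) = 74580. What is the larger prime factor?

φ(n) = (p−1)(q−1) = n − (p+q) + 1, so p + q = 75137 − 74580 + 1 = 558.
p and q are the roots of t² − 558t + 75137 = 0.
Discriminant: 558² − 4·75137 = 311364 − 300548 = 10816; √10816 = 104.
q = (558 − 104)/2 = 227, p = (558 + 104)/2 = 331.
Check: 227 · 331 = 75137.

331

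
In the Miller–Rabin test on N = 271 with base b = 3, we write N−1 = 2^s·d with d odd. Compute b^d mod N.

270

271 − 1 = 270 = 2^1 · 135, so d = 135.
3^1 ≡ 3 (mod 271)
3^2 ≡ 3^2 = 9 ≡ 9 (mod 271)
3^4 ≡ 9^2 = 81 ≡ 81 (mod 271)
3^8 ≡ 81^2 = 6561 ≡ 57 (mod 271)
3^16 ≡ 57^2 = 3249 ≡ 268 (mod 271)
3^32 ≡ 268^2 = 71824 ≡ 9 (mod 271)
3^64 ≡ 9^2 = 81 ≡ 81 (mod 271)
3^128 ≡ 81^2 = 6561 ≡ 57 (mod 271)
135 = 128 + 4 + 2 + 1 in binary powers of 2.
So 3^135 ≡ 57 · 81 · 9 · 3 ≡ 270 (mod 271).
Since 3^d ≡ 270 (mod 271), base 3 does not prove 271 composite.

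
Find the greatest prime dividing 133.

133 = 7 · 19
19 is prime.
So 133 = 7 · 19; the largest prime factor is 19.

19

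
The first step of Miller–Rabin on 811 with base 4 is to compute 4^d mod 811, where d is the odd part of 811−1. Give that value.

1

811 − 1 = 810 = 2^1 · 405, so d = 405.
4^1 ≡ 4 (mod 811)
4^2 ≡ 4^2 = 16 ≡ 16 (mod 811)
4^4 ≡ 16^2 = 256 ≡ 256 (mod 811)
4^8 ≡ 256^2 = 65536 ≡ 656 (mod 811)
4^16 ≡ 656^2 = 430336 ≡ 506 (mod 811)
4^32 ≡ 506^2 = 256036 ≡ 571 (mod 811)
4^64 ≡ 571^2 = 326041 ≡ 19 (mod 811)
4^128 ≡ 19^2 = 361 ≡ 361 (mod 811)
4^256 ≡ 361^2 = 130321 ≡ 561 (mod 811)
405 = 256 + 128 + 16 + 4 + 1 in binary powers of 2.
So 4^405 ≡ 561 · 361 · 506 · 256 · 4 ≡ 1 (mod 811).
Since 4^d ≡ 1 (mod 811), base 4 does not prove 811 composite.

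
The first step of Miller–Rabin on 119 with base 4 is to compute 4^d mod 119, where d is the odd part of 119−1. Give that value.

30

119 − 1 = 118 = 2^1 · 59, so d = 59.
4^1 ≡ 4 (mod 119)
4^2 ≡ 4^2 = 16 ≡ 16 (mod 119)
4^4 ≡ 16^2 = 256 ≡ 18 (mod 119)
4^8 ≡ 18^2 = 324 ≡ 86 (mod 119)
4^16 ≡ 86^2 = 7396 ≡ 18 (mod 119)
4^32 ≡ 18^2 = 324 ≡ 86 (mod 119)
59 = 32 + 16 + 8 + 2 + 1 in binary powers of 2.
So 4^59 ≡ 86 · 18 · 86 · 16 · 4 ≡ 30 (mod 119).
Squaring chain: 30; never reaches −1, so base 4 is a Miller–Rabin witness that 119 is composite.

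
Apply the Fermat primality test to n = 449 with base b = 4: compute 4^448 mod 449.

4^1 ≡ 4 (mod 449)
4^2 ≡ 4^2 = 16 ≡ 16 (mod 449)
4^4 ≡ 16^2 = 256 ≡ 256 (mod 449)
4^8 ≡ 256^2 = 65536 ≡ 431 (mod 449)
4^16 ≡ 431^2 = 185761 ≡ 324 (mod 449)
4^32 ≡ 324^2 = 104976 ≡ 359 (mod 449)
4^64 ≡ 359^2 = 128881 ≡ 18 (mod 449)
4^128 ≡ 18^2 = 324 ≡ 324 (mod 449)
4^256 ≡ 324^2 = 104976 ≡ 359 (mod 449)
448 = 256 + 128 + 64 in binary powers of 2.
So 4^448 ≡ 359 · 324 · 18 ≡ 1 (mod 449).
Since the result is 1, base 4 gives no evidence that 449 is composite.

1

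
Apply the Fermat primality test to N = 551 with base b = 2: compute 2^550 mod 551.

2^1 ≡ 2 (mod 551)
2^2 ≡ 2^2 = 4 ≡ 4 (mod 551)
2^4 ≡ 4^2 = 16 ≡ 16 (mod 551)
2^8 ≡ 16^2 = 256 ≡ 256 (mod 551)
2^16 ≡ 256^2 = 65536 ≡ 518 (mod 551)
2^32 ≡ 518^2 = 268324 ≡ 538 (mod 551)
2^64 ≡ 538^2 = 289444 ≡ 169 (mod 551)
2^128 ≡ 169^2 = 28561 ≡ 460 (mod 551)
2^256 ≡ 460^2 = 211600 ≡ 16 (mod 551)
2^512 ≡ 16^2 = 256 ≡ 256 (mod 551)
550 = 512 + 32 + 4 + 2 in binary powers of 2.
So 2^550 ≡ 256 · 538 · 16 · 4 ≡ 245 (mod 551).
Since 245 ≠ 1, base 2 is a Fermat witness: 551 is composite.

245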